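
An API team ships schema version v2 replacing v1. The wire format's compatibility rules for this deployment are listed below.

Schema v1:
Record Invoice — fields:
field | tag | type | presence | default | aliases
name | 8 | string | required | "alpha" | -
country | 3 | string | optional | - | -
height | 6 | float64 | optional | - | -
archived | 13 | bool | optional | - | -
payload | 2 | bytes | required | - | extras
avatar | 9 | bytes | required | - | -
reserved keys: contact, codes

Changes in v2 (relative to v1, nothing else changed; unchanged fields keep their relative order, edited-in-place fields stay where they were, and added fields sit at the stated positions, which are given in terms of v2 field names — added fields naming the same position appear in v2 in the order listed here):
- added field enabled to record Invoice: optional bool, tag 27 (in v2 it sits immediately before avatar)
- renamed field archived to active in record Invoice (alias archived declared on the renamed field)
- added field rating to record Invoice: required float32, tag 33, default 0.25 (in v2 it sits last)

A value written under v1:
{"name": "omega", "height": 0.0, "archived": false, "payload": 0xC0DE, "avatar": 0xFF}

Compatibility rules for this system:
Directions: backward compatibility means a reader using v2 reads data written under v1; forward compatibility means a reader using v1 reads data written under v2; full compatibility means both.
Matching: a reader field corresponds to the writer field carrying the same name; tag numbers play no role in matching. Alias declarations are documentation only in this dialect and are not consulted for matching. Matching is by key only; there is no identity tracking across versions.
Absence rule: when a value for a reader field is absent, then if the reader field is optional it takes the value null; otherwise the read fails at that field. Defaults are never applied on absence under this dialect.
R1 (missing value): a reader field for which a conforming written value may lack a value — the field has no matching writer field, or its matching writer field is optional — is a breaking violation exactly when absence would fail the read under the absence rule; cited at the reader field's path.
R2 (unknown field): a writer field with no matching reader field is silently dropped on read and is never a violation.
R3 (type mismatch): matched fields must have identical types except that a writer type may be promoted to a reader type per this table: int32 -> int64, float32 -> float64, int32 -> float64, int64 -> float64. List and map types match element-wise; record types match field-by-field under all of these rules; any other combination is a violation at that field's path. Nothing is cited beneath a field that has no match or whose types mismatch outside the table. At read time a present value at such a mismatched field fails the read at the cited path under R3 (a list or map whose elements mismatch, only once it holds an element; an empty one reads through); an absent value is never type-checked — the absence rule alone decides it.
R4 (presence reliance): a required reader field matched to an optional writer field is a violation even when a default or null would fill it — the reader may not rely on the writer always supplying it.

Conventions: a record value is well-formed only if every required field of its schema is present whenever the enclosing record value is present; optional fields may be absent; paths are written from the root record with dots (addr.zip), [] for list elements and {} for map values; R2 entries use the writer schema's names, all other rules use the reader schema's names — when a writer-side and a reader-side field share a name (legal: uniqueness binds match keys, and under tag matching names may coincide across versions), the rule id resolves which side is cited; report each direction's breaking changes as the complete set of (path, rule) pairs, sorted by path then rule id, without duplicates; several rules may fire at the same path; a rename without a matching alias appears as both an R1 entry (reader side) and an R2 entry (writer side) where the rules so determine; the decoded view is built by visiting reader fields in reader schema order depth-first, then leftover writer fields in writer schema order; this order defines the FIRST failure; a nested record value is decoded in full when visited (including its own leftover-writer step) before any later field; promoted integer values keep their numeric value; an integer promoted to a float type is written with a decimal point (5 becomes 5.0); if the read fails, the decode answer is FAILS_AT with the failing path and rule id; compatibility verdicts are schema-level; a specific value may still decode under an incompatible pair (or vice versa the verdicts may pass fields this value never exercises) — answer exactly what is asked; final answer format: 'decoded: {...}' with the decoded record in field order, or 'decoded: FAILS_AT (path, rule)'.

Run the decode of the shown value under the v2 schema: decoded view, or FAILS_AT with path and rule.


decoded: FAILS_AT (rating, R1)

the writer's type comes first in each Invoice pair
migrating the Invoice value to v2:
  name := "omega"
  country := null (missing; optional => null)
  height := 0.0
  active := null (missing; optional => null)
  payload := 0xC0DE
  enabled := null (missing; optional => null)
  avatar := 0xFF
  read fails at rating under R1 (no fill)
  => FAILS_AT (rating, R1)
diffs on Invoice not affecting the asked answer:
  renamed field archived to active in record Invoice (alias archived declared on the renamed field) -> no rule fires on it and the decoded Invoice view is identical with or without it
  added field enabled to record Invoice: optional bool, tag 27 (in v2 it sits immediately before avatar) -> no rule fires on it and the decoded Invoice view is identical with or without it


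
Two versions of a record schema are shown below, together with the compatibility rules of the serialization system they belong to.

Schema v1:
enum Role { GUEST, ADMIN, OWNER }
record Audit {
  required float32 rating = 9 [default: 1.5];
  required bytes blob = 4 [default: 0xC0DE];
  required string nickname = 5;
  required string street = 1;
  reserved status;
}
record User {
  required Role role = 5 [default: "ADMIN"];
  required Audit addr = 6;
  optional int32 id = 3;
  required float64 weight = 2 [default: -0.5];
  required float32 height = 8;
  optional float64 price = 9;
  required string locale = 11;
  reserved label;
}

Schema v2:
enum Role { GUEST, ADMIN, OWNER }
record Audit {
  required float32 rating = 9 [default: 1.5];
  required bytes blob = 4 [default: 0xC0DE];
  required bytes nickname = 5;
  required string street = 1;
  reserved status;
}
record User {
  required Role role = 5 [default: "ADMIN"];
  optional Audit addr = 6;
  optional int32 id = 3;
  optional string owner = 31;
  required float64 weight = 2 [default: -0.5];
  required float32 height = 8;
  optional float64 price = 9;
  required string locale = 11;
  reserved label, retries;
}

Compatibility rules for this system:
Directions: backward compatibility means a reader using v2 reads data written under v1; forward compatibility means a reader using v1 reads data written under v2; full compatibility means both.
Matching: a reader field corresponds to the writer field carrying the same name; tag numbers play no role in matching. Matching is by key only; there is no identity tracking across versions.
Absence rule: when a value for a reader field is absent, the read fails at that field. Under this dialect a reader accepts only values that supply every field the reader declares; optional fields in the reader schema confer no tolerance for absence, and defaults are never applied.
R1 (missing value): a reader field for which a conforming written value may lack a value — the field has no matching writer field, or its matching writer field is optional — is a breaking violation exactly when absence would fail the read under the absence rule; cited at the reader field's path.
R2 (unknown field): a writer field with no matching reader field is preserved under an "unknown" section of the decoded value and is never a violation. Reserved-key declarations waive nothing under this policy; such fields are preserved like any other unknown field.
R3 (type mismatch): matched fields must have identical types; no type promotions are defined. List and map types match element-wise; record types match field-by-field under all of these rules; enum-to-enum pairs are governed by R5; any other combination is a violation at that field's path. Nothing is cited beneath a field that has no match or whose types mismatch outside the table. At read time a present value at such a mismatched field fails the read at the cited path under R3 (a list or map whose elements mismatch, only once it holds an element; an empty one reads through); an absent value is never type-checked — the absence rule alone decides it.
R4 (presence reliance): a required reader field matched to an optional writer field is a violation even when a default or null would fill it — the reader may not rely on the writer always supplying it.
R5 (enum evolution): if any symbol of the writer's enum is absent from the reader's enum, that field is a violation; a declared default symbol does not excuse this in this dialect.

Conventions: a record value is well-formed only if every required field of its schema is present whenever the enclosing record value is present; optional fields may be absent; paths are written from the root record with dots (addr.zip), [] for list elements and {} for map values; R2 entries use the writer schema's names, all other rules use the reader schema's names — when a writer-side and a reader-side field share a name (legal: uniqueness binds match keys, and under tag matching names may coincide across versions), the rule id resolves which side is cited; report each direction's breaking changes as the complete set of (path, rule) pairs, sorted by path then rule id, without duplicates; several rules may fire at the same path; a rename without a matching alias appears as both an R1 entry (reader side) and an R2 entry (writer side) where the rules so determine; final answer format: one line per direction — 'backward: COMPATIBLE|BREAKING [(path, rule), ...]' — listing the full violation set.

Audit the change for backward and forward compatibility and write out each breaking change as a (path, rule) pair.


the writer's type comes first in each User pair
backward analysis of User with v2 as reader and v1 as writer:
  role: Role -> Role, writer required; from role
  addr: Audit -> Audit, writer required; from addr
  id: int32 -> int32, writer optional; from id
  owner: no writer-side match
  weight: float64 -> float64, writer required; from weight
  height: float32 -> float32, writer required; from height
  price: float64 -> float64, writer optional; from price
  locale: string -> string, writer required; from locale
  addr.rating: float32 -> float32, writer required; from addr.rating
  addr.blob: bytes -> bytes, writer required; from addr.blob
  addr.nickname: string -> bytes, writer required; from addr.nickname
  addr.street: string -> string, writer required; from addr.street
  breaking: (addr.nickname, R3)
  breaking: (id, R1)
  breaking: (owner, R1)
  breaking: (price, R1)
  => backward: BREAKING (4)
forward analysis of User with v1 as reader and v2 as writer:
  role: Role -> Role, writer required; from role
  addr: Audit -> Audit, writer optional; from addr
  id: int32 -> int32, writer optional; from id
  weight: float64 -> float64, writer required; from weight
  height: float32 -> float32, writer required; from height
  price: float64 -> float64, writer optional; from price
  locale: string -> string, writer required; from locale
  owner (writer side), unknown to reader
  addr.rating: float32 -> float32, writer required; from addr.rating
  addr.blob: bytes -> bytes, writer required; from addr.blob
  addr.nickname: bytes -> string, writer required; from addr.nickname
  addr.street: string -> string, writer required; from addr.street
  breaking: (addr, R1)
  breaking: (addr, R4)
  breaking: (addr.nickname, R3)
  breaking: (id, R1)
  breaking: (price, R1)
  => forward: BREAKING (5)

backward: BREAKING [(addr.nickname, R3), (id, R1), (owner, R1), (price, R1)]; forward: BREAKING [(addr, R1), (addr, R4), (addr.nickname, R3), (id, R1), (price, R1)]


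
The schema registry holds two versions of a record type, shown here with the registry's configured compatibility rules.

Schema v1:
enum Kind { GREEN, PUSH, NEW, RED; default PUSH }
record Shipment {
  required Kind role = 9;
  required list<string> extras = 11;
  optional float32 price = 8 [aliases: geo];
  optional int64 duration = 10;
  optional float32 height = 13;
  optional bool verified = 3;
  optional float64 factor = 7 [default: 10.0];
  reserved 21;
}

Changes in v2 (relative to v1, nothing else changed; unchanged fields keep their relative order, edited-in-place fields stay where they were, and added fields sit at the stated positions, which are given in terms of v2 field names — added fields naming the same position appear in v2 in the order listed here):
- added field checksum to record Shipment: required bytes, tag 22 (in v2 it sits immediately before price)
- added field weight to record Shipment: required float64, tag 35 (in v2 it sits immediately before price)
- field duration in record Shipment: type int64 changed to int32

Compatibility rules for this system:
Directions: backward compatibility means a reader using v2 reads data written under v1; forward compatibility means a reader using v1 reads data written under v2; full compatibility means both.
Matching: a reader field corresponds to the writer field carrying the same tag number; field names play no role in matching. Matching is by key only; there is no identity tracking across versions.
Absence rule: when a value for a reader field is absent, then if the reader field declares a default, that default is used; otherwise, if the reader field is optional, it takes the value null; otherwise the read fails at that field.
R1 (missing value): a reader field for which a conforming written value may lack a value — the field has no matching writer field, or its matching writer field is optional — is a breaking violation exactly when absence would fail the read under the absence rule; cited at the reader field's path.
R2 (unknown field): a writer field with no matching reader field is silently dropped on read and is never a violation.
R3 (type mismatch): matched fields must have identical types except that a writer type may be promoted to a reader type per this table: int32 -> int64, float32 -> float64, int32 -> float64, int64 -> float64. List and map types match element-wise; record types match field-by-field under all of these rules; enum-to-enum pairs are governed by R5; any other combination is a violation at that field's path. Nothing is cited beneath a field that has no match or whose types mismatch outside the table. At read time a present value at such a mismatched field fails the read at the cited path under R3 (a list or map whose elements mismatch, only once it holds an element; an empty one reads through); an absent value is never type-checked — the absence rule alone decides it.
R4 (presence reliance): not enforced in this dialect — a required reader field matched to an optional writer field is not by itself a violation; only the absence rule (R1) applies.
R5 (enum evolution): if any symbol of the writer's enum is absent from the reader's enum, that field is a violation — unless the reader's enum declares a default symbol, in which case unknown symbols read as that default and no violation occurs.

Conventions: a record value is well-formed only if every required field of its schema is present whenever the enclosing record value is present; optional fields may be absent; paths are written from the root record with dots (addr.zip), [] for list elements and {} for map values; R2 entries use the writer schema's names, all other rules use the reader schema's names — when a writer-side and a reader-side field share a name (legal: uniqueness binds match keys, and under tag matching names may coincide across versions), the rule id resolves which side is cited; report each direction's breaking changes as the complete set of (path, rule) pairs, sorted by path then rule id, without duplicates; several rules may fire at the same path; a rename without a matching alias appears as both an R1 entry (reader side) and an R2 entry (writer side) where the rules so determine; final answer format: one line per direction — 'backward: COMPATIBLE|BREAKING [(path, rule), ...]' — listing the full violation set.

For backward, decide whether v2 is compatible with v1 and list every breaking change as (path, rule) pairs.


backward: BREAKING [(checksum, R1), (duration, R3), (weight, R1)]

the writer's type comes first in each Shipment pair
backward on Shipment — v2 reading data written by v1:
  writer required, Kind -> Kind: reader role maps from writer role
  writer required, list<string> -> list<string>: reader extras maps from writer extras
  no writer field matches reader checksum
  no writer field matches reader weight
  writer optional, float32 -> float32: reader price maps from writer price
  writer optional, int64 -> int32: reader duration maps from writer duration
  writer optional, float32 -> float32: reader height maps from writer height
  writer optional, bool -> bool: reader verified maps from writer verified
  writer optional, float64 -> float64: reader factor maps from writer factor
  R1 fires at checksum
  R3 fires at duration
  R1 fires at weight
  backward on Shipment therefore BREAKING (3)


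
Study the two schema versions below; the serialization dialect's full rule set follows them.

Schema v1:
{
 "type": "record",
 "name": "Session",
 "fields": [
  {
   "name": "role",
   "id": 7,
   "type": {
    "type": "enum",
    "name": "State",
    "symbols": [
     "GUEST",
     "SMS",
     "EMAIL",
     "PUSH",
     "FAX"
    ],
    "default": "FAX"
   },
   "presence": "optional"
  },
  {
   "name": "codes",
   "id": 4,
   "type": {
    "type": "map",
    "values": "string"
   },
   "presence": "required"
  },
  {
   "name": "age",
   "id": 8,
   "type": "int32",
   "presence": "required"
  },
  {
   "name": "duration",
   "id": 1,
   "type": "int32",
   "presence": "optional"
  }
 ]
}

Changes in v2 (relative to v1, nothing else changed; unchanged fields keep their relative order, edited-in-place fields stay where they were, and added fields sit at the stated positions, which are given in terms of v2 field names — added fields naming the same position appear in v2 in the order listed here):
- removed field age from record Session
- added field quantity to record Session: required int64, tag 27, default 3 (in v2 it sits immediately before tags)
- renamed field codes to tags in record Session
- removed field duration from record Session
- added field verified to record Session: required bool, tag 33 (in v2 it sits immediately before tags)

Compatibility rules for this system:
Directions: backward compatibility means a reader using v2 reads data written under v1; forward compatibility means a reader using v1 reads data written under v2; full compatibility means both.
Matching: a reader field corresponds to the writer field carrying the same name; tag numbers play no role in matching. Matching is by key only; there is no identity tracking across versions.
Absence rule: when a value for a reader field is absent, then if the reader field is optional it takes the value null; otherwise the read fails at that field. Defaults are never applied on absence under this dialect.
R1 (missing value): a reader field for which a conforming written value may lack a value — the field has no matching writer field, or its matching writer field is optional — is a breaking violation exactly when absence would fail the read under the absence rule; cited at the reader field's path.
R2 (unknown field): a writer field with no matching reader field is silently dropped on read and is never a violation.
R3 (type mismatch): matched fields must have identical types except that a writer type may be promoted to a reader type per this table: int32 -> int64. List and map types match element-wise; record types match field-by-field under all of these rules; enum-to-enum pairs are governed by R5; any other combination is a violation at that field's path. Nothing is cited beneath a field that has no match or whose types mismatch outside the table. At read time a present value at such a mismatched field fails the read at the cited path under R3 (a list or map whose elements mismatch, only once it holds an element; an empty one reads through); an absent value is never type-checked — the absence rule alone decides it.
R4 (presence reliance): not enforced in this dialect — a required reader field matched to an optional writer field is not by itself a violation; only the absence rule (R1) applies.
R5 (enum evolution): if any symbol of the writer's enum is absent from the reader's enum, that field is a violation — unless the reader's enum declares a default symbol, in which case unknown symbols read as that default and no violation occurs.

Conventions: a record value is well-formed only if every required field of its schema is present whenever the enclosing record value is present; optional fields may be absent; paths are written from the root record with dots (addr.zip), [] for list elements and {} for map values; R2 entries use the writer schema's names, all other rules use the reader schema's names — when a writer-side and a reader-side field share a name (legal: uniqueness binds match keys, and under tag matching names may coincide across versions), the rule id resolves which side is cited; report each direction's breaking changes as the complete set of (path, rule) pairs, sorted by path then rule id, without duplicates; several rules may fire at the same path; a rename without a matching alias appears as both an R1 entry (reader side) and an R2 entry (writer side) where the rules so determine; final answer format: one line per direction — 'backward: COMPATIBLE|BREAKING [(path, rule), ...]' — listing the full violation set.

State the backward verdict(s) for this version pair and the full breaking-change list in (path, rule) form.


each type pair in Session: writer, then reader
backward analysis of Session with v2 as reader and v1 as writer:
  State -> State, writer optional: role aligns to role
  no writer field matches reader quantity
  no writer field matches reader verified
  no writer field matches reader tags
  writer field codes has no reader counterpart
  writer field age has no reader counterpart
  writer field duration has no reader counterpart
  rule R1 violated at quantity
  rule R1 violated at tags
  rule R1 violated at verified
  => 3 violation(s): backward is BREAKING for Session
diffs on Session not affecting the asked answer:
  removed field age from record Session -> matters only for Session's forward compatibility — outside the asked direction
  removed field duration from record Session -> triggers nothing under Session's printed rules — same verdict

backward: BREAKING [(quantity, R1), (tags, R1), (verified, R1)]


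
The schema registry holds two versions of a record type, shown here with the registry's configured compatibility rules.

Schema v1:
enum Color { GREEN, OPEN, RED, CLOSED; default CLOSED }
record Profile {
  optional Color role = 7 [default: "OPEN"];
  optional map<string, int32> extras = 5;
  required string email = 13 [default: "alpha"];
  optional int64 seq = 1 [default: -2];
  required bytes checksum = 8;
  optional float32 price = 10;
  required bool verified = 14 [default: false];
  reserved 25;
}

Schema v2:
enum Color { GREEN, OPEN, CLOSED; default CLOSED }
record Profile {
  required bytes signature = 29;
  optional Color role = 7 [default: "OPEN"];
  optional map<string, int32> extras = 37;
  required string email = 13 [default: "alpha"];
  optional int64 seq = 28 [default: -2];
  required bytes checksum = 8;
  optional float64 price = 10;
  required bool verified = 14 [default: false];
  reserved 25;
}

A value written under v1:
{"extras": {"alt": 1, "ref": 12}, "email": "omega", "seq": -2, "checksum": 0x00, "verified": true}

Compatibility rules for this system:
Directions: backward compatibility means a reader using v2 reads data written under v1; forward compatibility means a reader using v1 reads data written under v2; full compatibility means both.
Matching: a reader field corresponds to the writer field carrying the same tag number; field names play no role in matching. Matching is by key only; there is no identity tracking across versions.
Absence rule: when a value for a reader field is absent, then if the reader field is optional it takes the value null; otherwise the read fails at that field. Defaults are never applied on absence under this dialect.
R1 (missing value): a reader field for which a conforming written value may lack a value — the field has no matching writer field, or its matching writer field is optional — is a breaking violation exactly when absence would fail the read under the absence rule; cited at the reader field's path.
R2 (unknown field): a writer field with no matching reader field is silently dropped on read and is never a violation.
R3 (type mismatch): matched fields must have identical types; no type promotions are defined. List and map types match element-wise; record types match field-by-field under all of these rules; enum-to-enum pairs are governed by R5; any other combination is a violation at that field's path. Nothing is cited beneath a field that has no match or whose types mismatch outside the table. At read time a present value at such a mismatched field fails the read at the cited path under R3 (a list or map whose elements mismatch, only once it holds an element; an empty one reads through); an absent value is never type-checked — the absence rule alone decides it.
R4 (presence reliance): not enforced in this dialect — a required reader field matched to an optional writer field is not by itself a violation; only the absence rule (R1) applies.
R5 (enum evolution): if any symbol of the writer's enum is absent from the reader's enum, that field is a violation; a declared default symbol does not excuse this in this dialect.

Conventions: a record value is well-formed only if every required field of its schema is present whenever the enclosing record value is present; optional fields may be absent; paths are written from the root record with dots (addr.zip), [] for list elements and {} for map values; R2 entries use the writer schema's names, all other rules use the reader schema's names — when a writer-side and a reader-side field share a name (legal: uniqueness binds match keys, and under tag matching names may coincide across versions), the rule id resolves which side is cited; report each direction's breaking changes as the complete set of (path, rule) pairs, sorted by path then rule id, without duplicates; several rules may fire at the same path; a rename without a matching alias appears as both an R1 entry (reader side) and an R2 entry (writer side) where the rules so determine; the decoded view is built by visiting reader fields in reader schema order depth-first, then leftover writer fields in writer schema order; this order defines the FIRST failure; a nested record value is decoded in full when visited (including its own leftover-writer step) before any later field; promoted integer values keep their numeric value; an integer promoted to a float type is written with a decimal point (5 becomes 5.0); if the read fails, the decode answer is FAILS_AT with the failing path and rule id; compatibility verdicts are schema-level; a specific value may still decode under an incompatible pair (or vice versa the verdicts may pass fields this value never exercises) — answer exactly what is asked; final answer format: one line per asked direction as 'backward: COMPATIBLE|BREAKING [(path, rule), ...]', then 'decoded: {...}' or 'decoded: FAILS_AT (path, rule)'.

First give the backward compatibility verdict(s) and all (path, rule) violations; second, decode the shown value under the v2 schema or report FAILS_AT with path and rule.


in Profile below, arrows point writer -> reader
backward for Profile (reader v2, writer v1):
  signature has no writer counterpart
  Color -> Color, writer optional: role aligns to role
  extras has no writer counterpart
  string -> string, writer required: email aligns to email
  seq has no writer counterpart
  bytes -> bytes, writer required: checksum aligns to checksum
  float32 -> float64, writer optional: price aligns to price
  bool -> bool, writer required: verified aligns to verified
  writer field extras has no reader counterpart
  writer field seq has no reader counterpart
  R3 fires at price
  R5 fires at role
  R1 fires at signature
  => backward verdict for Profile: BREAKING, 3 violation(s)
decoding the Profile value with the v2 reader:
  read fails at signature under R1 (no fill)
  => FAILS_AT (signature, R1)
ruling out the remaining Profile differences:
  field extras in record Profile: tag 5 changed to 37 -> no rule fires on it in Profile's dialect; the asked verdict holds
  field seq in record Profile: tag 1 changed to 28 -> no rule fires on it in Profile's dialect; the asked verdict holds

backward: BREAKING [(price, R3), (role, R5), (signature, R1)]; decoded: FAILS_AT (signature, R1)


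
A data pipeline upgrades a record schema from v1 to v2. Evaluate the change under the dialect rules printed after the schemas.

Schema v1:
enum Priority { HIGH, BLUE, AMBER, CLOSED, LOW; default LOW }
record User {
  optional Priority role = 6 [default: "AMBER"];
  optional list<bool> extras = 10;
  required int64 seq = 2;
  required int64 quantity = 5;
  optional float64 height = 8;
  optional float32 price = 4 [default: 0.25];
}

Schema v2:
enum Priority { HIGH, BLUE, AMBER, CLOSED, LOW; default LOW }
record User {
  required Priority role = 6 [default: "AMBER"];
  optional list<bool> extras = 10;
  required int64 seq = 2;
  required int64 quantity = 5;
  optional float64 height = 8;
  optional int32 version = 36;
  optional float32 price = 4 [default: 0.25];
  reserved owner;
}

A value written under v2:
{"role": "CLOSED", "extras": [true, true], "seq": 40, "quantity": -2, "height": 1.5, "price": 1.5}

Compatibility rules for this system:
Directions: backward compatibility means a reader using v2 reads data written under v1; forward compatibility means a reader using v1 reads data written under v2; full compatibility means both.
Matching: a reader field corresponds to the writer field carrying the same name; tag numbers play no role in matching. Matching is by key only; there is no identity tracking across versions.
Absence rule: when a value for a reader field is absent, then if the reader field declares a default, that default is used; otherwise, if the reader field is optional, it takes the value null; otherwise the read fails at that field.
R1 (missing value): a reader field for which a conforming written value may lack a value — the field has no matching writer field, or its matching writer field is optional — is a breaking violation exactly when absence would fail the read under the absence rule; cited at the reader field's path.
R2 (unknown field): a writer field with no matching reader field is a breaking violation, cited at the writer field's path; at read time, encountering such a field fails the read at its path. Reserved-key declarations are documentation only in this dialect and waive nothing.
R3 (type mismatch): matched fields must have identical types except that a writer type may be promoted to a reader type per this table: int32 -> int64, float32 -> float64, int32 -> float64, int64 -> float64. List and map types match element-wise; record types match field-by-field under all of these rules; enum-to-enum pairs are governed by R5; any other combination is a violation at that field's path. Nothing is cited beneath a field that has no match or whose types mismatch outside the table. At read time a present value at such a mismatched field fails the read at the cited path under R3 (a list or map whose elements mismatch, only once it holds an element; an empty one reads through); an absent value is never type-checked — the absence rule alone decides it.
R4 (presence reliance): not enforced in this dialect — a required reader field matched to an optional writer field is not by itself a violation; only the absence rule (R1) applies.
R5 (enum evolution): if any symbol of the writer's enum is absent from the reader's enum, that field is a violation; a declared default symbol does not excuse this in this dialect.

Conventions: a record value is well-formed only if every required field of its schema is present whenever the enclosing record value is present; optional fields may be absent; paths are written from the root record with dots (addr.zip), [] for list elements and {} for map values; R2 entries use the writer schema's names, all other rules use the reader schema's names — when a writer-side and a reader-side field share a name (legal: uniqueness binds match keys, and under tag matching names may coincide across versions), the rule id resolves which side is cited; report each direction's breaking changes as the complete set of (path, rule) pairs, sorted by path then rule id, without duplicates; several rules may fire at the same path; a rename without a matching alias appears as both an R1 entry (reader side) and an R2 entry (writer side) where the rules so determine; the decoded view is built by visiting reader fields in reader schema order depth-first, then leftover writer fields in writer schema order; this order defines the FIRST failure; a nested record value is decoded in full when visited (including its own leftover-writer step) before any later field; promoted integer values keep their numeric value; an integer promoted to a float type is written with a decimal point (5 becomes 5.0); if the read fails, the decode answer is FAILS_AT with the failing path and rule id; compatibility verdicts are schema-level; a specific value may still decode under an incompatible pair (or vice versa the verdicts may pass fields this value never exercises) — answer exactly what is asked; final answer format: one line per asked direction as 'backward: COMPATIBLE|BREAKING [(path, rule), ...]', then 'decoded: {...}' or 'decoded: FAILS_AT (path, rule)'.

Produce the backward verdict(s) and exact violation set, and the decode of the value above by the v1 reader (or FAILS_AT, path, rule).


backward: COMPATIBLE []; decoded: {"role": "CLOSED", "extras": [true, true], "seq": 40, "quantity": -2, "height": 1.5, "price": 1.5}

arrows below run writer -> reader for User
backward on User — v2 reading data written by v1:
  Priority -> Priority, writer optional: role aligns to role
  list<bool> -> list<bool>, writer optional: extras aligns to extras
  int64 -> int64, writer required: seq aligns to seq
  int64 -> int64, writer required: quantity aligns to quantity
  float64 -> float64, writer optional: height aligns to height
  version: no writer match
  float32 -> float32, writer optional: price aligns to price
  => backward verdict for User: COMPATIBLE, no violations
decoding the User value with the v1 reader:
  role := "CLOSED"
  extras := [true, true]
  seq := 40
  quantity := -2
  height := 1.5
  price := 1.5
  => decoded: {"role": "CLOSED", "extras": [true, true], "seq": 40, "quantity": -2, "height": 1.5, "price": 1.5}
checking off the User differences that do not matter here:
  added field version to record User: optional int32, tag 36 (in v2 it sits immediately before price) -> its effect on User is confined to the forward direction, not asked
  field role in record User: optional changed to required -> inert for the asked User verdict: nothing fires


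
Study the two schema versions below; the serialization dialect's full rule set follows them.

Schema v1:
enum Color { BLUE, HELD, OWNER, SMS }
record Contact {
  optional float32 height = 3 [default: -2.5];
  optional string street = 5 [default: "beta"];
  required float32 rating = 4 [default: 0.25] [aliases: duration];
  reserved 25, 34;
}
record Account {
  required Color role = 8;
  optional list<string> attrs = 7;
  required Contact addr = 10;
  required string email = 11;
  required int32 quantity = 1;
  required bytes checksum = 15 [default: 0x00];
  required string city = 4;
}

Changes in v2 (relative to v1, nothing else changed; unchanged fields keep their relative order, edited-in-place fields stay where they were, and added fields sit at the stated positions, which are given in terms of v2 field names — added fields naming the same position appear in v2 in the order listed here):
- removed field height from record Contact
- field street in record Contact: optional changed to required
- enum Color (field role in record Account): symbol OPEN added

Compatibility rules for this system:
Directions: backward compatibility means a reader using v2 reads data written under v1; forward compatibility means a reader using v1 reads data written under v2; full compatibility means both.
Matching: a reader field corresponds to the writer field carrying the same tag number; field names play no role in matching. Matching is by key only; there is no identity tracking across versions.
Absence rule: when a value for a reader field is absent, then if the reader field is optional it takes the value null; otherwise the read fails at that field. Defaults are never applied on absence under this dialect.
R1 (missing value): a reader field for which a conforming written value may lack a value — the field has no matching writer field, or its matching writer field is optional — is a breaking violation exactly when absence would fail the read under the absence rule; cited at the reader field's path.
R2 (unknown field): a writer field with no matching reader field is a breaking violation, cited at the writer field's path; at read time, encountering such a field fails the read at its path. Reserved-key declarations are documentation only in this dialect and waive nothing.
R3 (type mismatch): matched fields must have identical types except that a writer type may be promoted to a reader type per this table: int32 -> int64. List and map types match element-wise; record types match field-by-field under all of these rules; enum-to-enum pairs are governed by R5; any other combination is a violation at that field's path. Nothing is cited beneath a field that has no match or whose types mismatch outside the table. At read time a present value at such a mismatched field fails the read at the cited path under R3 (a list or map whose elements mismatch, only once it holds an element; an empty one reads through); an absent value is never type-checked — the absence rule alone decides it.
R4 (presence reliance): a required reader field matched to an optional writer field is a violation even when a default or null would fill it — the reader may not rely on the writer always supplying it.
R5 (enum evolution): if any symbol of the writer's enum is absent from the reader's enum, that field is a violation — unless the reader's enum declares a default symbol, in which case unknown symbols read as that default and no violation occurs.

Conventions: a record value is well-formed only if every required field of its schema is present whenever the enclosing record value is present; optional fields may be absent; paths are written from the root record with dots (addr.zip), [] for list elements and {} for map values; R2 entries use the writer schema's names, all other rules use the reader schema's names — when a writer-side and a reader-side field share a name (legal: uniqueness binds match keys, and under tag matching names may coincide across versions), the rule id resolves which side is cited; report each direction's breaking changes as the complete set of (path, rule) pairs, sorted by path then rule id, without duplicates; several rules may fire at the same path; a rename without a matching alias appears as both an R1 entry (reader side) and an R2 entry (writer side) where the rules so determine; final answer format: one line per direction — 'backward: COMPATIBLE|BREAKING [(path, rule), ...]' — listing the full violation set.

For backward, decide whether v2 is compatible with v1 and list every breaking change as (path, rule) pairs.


in Account below, arrows point writer -> reader
backward on Account — v2 reading data written by v1:
  Color -> Color, writer required: role aligns to role
  list<string> -> list<string>, writer optional: attrs aligns to attrs
  Contact -> Contact, writer required: addr aligns to addr
  string -> string, writer required: email aligns to email
  int32 -> int32, writer required: quantity aligns to quantity
  bytes -> bytes, writer required: checksum aligns to checksum
  string -> string, writer required: city aligns to city
  string -> string, writer optional: addr.street aligns to addr.street
  float32 -> float32, writer required: addr.rating aligns to addr.rating
  writer field addr.height has no reader counterpart
  breaking: (addr.height, R2)
  breaking: (addr.street, R1)
  breaking: (addr.street, R4)
  backward on Account therefore BREAKING (3)
checking off the Account differences that do not matter here:
  enum Color (field role in record Account): symbol OPEN added -> affects forward compatibility only, which is not asked

backward: BREAKING [(addr.height, R2), (addr.street, R1), (addr.street, R4)]
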